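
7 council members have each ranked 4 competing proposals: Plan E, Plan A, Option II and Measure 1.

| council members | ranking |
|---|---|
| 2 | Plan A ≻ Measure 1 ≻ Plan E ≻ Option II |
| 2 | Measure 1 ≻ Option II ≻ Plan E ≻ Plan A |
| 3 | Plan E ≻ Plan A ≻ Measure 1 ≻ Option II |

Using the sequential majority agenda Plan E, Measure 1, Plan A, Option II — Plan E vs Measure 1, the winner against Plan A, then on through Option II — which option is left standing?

Plan A

Round 1: Plan E vs Measure 1 — 3–4, Measure 1 advances.
Round 2: Measure 1 vs Plan A — 2–5, Plan A advances.
Round 3: Plan A vs Option II — 5–2, Plan A advances.
Plan A survives the agenda.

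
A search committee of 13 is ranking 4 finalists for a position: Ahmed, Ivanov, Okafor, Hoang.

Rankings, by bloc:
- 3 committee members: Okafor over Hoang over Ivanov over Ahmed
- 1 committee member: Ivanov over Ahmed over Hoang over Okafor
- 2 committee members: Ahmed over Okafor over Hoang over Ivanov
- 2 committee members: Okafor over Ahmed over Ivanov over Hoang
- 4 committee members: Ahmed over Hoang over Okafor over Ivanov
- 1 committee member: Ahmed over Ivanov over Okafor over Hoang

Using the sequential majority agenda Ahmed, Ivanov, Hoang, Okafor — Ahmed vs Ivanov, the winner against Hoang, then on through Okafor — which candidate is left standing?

Ahmed

Round 1: Ahmed vs Ivanov — 9–4, Ahmed advances.
Round 2: Ahmed vs Hoang — 10–3, Ahmed advances.
Round 3: Ahmed vs Okafor — 8–5, Ahmed advances.
The agenda winner is Ahmed.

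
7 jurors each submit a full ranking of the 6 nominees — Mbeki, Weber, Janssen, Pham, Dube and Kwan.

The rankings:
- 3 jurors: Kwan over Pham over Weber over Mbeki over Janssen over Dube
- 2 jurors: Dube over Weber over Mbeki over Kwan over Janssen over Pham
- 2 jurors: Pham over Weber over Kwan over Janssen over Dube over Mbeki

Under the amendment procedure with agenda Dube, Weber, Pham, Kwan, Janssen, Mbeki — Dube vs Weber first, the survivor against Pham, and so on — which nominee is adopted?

Round 1: Dube vs Weber — 2–5, Weber advances.
Round 2: Weber vs Pham — 2–5, Pham advances.
Round 3: Pham vs Kwan — 2–5, Kwan advances.
Round 4: Kwan vs Janssen — 7–0, Kwan advances.
Round 5: Kwan vs Mbeki — 5–2, Kwan advances.
The agenda winner is Kwan.

Kwan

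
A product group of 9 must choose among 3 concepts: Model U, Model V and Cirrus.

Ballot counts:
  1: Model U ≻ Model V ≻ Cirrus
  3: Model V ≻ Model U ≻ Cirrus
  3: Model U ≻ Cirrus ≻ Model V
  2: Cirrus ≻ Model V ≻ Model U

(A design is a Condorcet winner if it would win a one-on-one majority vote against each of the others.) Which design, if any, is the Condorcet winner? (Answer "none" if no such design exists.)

none

Head-to-head results (9 engineers):
Model U vs Model V: Model V, 5–4.
Model U vs Cirrus: 1+3+3 = 7 for Model U, 2 for Cirrus — Model U by 7–2.
Model V vs Cirrus: Model V preferred on 1+3 = 4 ballots; Cirrus wins 5–4.
Every design loses at least once (Model U loses to Model V; Model V loses to Cirrus; Cirrus loses to Model U). The majority relation contains the cycle Model U > Cirrus > Model V > Model U, so there is no Condorcet winner.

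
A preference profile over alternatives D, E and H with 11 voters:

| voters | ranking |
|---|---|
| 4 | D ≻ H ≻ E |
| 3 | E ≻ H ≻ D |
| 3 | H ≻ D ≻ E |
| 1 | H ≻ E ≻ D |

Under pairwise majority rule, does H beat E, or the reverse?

Ballots ranking H above E: 4 + 3 + 1 = 8.
Ballots ranking E above H: 11 − 8 = 3.
H wins the head-to-head 8–3.

H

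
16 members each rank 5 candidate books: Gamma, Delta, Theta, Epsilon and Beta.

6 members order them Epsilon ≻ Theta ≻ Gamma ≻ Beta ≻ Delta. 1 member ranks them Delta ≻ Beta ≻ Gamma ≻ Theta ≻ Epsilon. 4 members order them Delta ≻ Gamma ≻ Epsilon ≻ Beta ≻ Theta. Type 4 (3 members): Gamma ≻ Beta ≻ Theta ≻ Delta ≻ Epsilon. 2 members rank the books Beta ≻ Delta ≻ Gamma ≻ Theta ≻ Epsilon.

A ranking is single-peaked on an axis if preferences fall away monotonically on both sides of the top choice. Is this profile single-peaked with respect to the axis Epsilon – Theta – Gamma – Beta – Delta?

no

Axis positions: Epsilon=1, Theta=2, Gamma=3, Beta=4, Delta=5.
Type 1 (peak Epsilon at position 1): ranking walks positions 1-2-3-4-5, expanding outward from the peak — single-peaked.
Type 2 (peak Delta at position 5): ranking walks positions 5-4-3-2-1, expanding outward from the peak — single-peaked.
Type 3: ranking walks positions 5-3-1-4-2; Gamma is ranked above Beta even though Beta lies between Gamma and the peak Delta on the axis — preferences dip and rise again. Not single-peaked.
Type 4 (peak Gamma at position 3): ranking walks positions 3-4-2-5-1, expanding outward from the peak — single-peaked.
Type 5 (peak Beta at position 4): ranking walks positions 4-5-3-2-1, expanding outward from the peak — single-peaked.
Type 3 violates single-peakedness, so the profile is not single-peaked on this axis.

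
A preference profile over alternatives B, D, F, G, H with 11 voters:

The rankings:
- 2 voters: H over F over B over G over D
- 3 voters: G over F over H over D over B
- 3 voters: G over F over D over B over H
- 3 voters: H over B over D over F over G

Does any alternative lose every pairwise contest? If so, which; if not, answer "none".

Head-to-head results (11 voters):
B vs D: D, 6–5.
B vs F: F, 8–3.
B vs G: G, 6–5.
B vs H: B is ranked higher on 3 ballots, H on 8. H wins 8–3.
D–F: F 8–3.
D vs G: D preferred on 3 ballots; G wins 8–3.
D vs H: H, 8–3.
F vs G: G wins 6–5.
F–H: F 6–5.
G vs H: G is ranked higher on 3+3 = 6 ballots, H on 5. G wins 6–5.
B loses to every other alternative — it is the Condorcet loser.

B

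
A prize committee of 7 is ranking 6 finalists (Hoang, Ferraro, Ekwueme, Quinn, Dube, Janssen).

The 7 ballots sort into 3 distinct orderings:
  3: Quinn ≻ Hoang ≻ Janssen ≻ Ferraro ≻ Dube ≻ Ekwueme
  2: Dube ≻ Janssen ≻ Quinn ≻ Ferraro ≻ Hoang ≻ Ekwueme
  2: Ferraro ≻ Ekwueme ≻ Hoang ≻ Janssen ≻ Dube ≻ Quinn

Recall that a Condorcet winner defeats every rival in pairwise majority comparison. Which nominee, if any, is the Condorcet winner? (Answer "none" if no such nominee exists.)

Pairwise majorities:
Hoang–Ferraro: Ferraro 4–3.
Hoang vs Ekwueme: Hoang wins 5–2.
Hoang vs Quinn: Quinn, 5–2.
Hoang–Dube: Hoang 5–2.
Hoang vs Janssen: Hoang wins 5–2.
Ferraro vs Ekwueme: Ferraro, 7–0.
Ferraro–Quinn: Quinn 5–2.
Ferraro vs Dube: Ferraro, 5–2.
Ferraro vs Janssen: Janssen wins 5–2.
Ekwueme–Quinn: Quinn 5–2.
Ekwueme–Dube: Dube 5–2.
Ekwueme vs Janssen: Janssen, 5–2.
Quinn vs Dube: Dube, 4–3.
Quinn vs Janssen: Janssen wins 4–3.
Dube vs Janssen: Janssen wins 5–2.
Each nominee drops at least one matchup (Hoang loses to Ferraro; Ferraro loses to Quinn; Ekwueme loses to Hoang; Quinn loses to Dube; Dube loses to Hoang; Janssen loses to Hoang); the cycle Hoang > Dube > Quinn > Hoang rules out a Condorcet winner.

none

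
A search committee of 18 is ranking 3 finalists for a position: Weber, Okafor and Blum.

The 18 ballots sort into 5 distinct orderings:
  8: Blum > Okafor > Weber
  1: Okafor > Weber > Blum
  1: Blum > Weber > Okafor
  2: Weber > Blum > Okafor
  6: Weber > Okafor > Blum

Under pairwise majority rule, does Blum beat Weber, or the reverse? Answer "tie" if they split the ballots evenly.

Ballots ranking Blum above Weber: 8 + 1 = 9.
Ballots ranking Weber above Blum: 18 − 9 = 9.
9–9: the pair ties.

tie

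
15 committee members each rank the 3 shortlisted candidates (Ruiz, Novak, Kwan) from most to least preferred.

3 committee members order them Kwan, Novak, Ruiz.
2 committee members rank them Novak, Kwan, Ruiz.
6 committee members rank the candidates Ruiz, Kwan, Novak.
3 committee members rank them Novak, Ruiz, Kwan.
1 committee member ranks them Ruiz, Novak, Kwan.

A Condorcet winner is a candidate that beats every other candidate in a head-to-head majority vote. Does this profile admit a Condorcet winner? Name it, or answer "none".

Head-to-head results (15 committee members):
Ruiz vs Novak: Ruiz is ranked higher on 6+1 = 7 ballots, Novak on 8. Novak wins 8–7.
Ruiz–Kwan: Ruiz 10–5.
Novak vs Kwan: Kwan, 9–6.
Each candidate drops at least one matchup (Ruiz loses to Novak; Novak loses to Kwan; Kwan loses to Ruiz); the cycle Ruiz → Kwan → Novak → Ruiz rules out a Condorcet winner.

none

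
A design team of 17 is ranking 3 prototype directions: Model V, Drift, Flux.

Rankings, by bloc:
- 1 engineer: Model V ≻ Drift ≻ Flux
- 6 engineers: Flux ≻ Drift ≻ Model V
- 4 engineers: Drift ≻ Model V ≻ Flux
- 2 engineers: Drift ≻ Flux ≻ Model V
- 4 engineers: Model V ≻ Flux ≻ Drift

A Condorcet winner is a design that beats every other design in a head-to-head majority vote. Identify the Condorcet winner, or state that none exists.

Pairwise majorities:
Model V vs Drift: Drift wins 12–5.
Model V vs Flux: Model V wins 9–8.
Drift vs Flux: Flux wins 10–7.
Every design loses at least once (Model V loses to Drift; Drift loses to Flux; Flux loses to Model V). The majority relation contains the cycle Model V beats Flux beats Drift beats Model V, so there is no Condorcet winner.

none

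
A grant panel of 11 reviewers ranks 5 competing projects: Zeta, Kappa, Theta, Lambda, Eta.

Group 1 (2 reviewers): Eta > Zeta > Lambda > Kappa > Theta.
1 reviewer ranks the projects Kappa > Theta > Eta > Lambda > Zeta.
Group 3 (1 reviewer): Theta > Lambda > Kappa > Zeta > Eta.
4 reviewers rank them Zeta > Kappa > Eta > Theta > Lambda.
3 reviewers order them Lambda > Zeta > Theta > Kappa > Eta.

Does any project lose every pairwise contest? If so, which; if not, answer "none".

none

Pairwise majorities:
Zeta vs Kappa: Zeta, 9–2.
Zeta–Theta: Zeta 9–2.
Zeta vs Lambda: Zeta preferred on 2+4 = 6 ballots; Zeta wins 6–5.
Zeta vs Eta: Zeta wins 8–3.
Kappa–Theta: Kappa 7–4.
Kappa vs Lambda: Kappa is ranked higher on 1+4 = 5 ballots, Lambda on 6. Lambda wins 6–5.
Kappa vs Eta: 1+1+4+3 = 9 for Kappa, 2 for Eta — Kappa by 9–2.
Theta vs Lambda: Theta, 6–5.
Theta vs Eta: Eta, 6–5.
Lambda vs Eta: 4 to 7, Eta.
Every project wins at least one matchup (Zeta beats Kappa; Kappa beats Theta; Theta beats Lambda; Lambda beats Kappa; Eta beats Theta), so there is no Condorcet loser.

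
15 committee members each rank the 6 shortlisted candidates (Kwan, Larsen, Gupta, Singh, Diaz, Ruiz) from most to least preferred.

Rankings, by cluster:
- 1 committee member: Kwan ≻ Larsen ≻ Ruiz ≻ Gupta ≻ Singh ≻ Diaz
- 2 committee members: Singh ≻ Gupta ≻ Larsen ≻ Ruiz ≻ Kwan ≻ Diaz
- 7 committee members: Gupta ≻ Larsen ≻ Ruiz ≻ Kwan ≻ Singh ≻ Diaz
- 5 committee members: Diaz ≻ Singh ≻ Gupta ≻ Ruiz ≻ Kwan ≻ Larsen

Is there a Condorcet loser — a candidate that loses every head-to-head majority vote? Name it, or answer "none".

Diaz

Head-to-head results (15 committee members):
Kwan vs Larsen: Kwan is ranked higher on 1+5 = 6 ballots, Larsen on 9. Larsen wins 9–6.
Kwan–Gupta: Gupta 14–1.
Kwan vs Singh: 1+7 = 8 for Kwan, 7 for Singh — Kwan by 8–7.
Kwan vs Diaz: Kwan, 10–5.
Kwan–Ruiz: Ruiz 14–1.
Larsen vs Gupta: Gupta, 14–1.
Larsen–Singh: Larsen 8–7.
Larsen–Diaz: Larsen 10–5.
Larsen vs Ruiz: Larsen wins 10–5.
Gupta vs Singh: Gupta is ranked higher on 1+7 = 8 ballots, Singh on 7. Gupta wins 8–7.
Gupta vs Diaz: Gupta, 10–5.
Gupta–Ruiz: Gupta 14–1.
Singh vs Diaz: Singh is ranked higher on 1+2+7 = 10 ballots, Diaz on 5. Singh wins 10–5.
Singh–Ruiz: Ruiz 8–7.
Diaz vs Ruiz: Ruiz wins 10–5.
Diaz loses to every other candidate — it is the Condorcet loser.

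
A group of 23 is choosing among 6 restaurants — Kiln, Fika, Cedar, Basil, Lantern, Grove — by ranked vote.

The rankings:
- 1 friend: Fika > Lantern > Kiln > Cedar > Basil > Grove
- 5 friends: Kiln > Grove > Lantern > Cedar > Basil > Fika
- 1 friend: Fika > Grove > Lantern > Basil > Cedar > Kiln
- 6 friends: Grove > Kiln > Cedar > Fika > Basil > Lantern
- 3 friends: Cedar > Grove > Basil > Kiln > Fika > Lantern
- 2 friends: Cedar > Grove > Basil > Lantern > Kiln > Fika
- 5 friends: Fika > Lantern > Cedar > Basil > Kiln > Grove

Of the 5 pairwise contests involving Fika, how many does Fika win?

2

Fika against each rival (23 friends):
Fika vs Kiln: Kiln wins 16–7.
Fika vs Cedar: Cedar, 16–7.
Fika–Basil: Fika 13–10.
Fika vs Lantern: Fika wins 16–7.
Fika vs Grove: 7 to 16, Grove.
Fika beats Basil, Lantern; loses to Kiln, Cedar, Grove — 2 pairwise wins.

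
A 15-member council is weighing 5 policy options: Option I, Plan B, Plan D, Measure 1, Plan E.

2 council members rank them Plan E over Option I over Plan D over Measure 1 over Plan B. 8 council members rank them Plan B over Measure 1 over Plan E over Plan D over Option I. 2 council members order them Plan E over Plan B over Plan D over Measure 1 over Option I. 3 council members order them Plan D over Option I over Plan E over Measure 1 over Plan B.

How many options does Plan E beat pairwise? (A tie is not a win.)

2

Plan E against each rival (15 council members):
Plan E vs Option I: 2+8+2 = 12 for Plan E, 3 for Option I — Plan E by 12–3.
Plan E vs Plan B: Plan B wins 8–7.
Plan E vs Plan D: Plan E wins 12–3.
Plan E vs Measure 1: 7 to 8, Measure 1.
Plan E beats Option I, Plan D; loses to Plan B, Measure 1 — 2 pairwise wins.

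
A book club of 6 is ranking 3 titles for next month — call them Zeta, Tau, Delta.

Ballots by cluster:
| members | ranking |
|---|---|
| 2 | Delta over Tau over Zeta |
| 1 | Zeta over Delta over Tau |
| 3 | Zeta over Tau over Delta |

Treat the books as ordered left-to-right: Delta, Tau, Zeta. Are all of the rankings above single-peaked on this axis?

Axis positions: Delta=1, Tau=2, Zeta=3.
Cluster 1 (peak Delta at position 1): ranking walks positions 1-2-3, expanding outward from the peak — single-peaked.
Cluster 2: ranking walks positions 3-1-2; Delta is ranked above Tau even though Tau lies between Delta and the peak Zeta on the axis — preferences dip and rise again. Not single-peaked.
Cluster 3 (peak Zeta at position 3): ranking walks positions 3-2-1, expanding outward from the peak — single-peaked.
Cluster 2 violates single-peakedness, so the profile is not single-peaked on this axis.

no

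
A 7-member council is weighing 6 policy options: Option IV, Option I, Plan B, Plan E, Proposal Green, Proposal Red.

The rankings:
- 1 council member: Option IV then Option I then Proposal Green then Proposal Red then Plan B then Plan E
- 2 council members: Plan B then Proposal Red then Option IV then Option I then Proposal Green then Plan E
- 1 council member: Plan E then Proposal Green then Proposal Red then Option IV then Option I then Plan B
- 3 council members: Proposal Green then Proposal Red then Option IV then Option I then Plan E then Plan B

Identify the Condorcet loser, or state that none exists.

Plan B

Head-to-head results (7 council members):
Option IV vs Option I: Option IV preferred on 1+2+1+3 = 7 ballots; Option IV wins 7–0.
Option IV vs Plan B: Option IV preferred on 1+1+3 = 5 ballots; Option IV wins 5–2.
Option IV vs Plan E: Option IV, 6–1.
Option IV vs Proposal Green: Option IV preferred on 1+2 = 3 ballots; Proposal Green wins 4–3.
Option IV vs Proposal Red: 1 for Option IV, 6 for Proposal Red — Proposal Red by 6–1.
Option I–Plan B: Option I 5–2.
Option I–Plan E: Option I 6–1.
Option I–Proposal Green: Proposal Green 4–3.
Option I vs Proposal Red: Option I preferred on 1 ballot; Proposal Red wins 6–1.
Plan B vs Plan E: Plan B is ranked higher on 1+2 = 3 ballots, Plan E on 4. Plan E wins 4–3.
Plan B vs Proposal Green: 2 to 5, Proposal Green.
Plan B vs Proposal Red: Plan B preferred on 2 ballots; Proposal Red wins 5–2.
Plan E vs Proposal Green: 1 for Plan E, 6 for Proposal Green — Proposal Green by 6–1.
Plan E vs Proposal Red: Proposal Red wins 6–1.
Proposal Green vs Proposal Red: Proposal Green, 5–2.
Plan B loses to every other option — it is the Condorcet loser.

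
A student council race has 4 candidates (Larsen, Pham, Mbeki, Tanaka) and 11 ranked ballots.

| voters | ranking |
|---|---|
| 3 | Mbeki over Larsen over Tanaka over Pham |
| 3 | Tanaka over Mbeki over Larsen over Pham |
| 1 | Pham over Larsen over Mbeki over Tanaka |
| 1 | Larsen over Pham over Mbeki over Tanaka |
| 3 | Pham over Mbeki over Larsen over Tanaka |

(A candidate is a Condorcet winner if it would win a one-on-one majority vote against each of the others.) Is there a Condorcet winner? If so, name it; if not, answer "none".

Mbeki

Check each pair by majority over 11 ballots:
Larsen vs Pham: Larsen, 7–4.
Larsen–Mbeki: Mbeki 9–2.
Larsen vs Tanaka: Larsen, 8–3.
Pham vs Mbeki: Mbeki, 6–5.
Pham–Tanaka: Tanaka 6–5.
Mbeki–Tanaka: Mbeki 8–3.
Mbeki beats each of Larsen, Pham, Tanaka — Mbeki is the Condorcet winner.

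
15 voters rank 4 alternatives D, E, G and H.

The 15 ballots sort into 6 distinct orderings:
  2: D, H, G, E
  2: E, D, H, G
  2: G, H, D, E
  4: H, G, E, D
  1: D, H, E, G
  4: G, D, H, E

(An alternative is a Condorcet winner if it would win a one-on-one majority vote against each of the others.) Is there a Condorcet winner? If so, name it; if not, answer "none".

none

Pairwise majorities:
D vs E: 9 to 6, D.
D vs G: D preferred on 2+2+1 = 5 ballots; G wins 10–5.
D vs H: D is ranked higher on 2+2+1+4 = 9 ballots, H on 6. D wins 9–6.
E vs G: E is ranked higher on 2+1 = 3 ballots, G on 12. G wins 12–3.
E vs H: 2 to 13, H.
G vs H: 2+4 = 6 for G, 9 for H — H by 9–6.
No alternative is unbeaten: D loses to G; E loses to D; G loses to H; H loses to D. In particular D → H → G → D is a majority cycle — no Condorcet winner exists.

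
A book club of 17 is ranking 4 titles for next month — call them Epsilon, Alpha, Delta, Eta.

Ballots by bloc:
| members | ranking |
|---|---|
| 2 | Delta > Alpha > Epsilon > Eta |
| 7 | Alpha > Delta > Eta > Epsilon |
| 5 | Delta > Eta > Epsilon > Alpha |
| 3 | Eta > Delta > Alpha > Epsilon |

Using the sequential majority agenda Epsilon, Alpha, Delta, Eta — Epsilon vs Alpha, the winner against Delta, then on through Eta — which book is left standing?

Round 1: Epsilon vs Alpha — 5–12, Alpha advances.
Round 2: Alpha vs Delta — 7–10, Delta advances.
Round 3: Delta vs Eta — 14–3, Delta advances.
Delta survives the agenda.

Delta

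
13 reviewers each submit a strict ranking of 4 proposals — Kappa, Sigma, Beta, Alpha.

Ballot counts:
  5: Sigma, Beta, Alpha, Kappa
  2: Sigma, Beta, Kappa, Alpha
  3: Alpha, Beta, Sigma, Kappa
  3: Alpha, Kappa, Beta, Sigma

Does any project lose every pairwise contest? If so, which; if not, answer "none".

Pairwise majorities:
Kappa vs Sigma: Sigma wins 10–3.
Kappa vs Beta: 3 for Kappa, 10 for Beta — Beta by 10–3.
Kappa vs Alpha: Kappa is ranked higher on 2 ballots, Alpha on 11. Alpha wins 11–2.
Sigma–Beta: Sigma 7–6.
Sigma vs Alpha: 7 to 6, Sigma.
Beta vs Alpha: Beta is ranked higher on 5+2 = 7 ballots, Alpha on 6. Beta wins 7–6.
Kappa loses to every other project — it is the Condorcet loser.

Kappa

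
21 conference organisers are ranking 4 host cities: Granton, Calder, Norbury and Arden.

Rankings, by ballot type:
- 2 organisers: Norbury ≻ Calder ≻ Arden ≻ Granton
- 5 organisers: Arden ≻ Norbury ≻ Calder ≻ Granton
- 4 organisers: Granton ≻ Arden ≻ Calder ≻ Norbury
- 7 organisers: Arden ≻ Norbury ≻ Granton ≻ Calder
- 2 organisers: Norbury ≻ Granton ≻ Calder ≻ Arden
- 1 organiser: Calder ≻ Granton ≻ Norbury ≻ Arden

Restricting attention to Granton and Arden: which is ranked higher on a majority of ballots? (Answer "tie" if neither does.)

Ballots ranking Granton above Arden: 4 + 2 + 1 = 7.
Ballots ranking Arden above Granton: 21 − 7 = 14.
Arden wins the head-to-head 14–7.

Arden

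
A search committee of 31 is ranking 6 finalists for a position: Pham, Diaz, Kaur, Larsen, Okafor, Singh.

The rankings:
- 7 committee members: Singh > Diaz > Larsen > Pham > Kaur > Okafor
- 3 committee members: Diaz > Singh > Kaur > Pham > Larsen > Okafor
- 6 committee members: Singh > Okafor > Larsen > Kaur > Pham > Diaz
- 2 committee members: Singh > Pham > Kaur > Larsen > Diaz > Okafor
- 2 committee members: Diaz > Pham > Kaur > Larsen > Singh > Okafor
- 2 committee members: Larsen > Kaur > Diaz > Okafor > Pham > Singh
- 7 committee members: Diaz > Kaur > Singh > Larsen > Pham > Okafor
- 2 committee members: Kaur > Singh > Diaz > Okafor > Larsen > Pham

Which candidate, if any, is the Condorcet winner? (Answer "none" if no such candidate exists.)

Check each pair by majority over 31 ballots:
Pham vs Diaz: 8 to 23, Diaz.
Pham vs Kaur: Kaur wins 20–11.
Pham vs Larsen: Pham preferred on 3+2+2 = 7 ballots; Larsen wins 24–7.
Pham vs Okafor: Pham, 21–10.
Pham–Singh: Singh 27–4.
Diaz vs Kaur: Diaz is ranked higher on 7+3+2+7 = 19 ballots, Kaur on 12. Diaz wins 19–12.
Diaz vs Larsen: Diaz is ranked higher on 7+3+2+7+2 = 21 ballots, Larsen on 10. Diaz wins 21–10.
Diaz vs Okafor: Diaz preferred on 25 ballots; Diaz wins 25–6.
Diaz vs Singh: Diaz preferred on 3+2+2+7 = 14 ballots; Singh wins 17–14.
Kaur–Larsen: Kaur 16–15.
Kaur vs Okafor: Kaur, 25–6.
Kaur vs Singh: Kaur preferred on 2+2+7+2 = 13 ballots; Singh wins 18–13.
Larsen vs Okafor: Larsen, 23–8.
Larsen–Singh: Singh 27–4.
Okafor vs Singh: Singh, 29–2.
Singh wins every pairwise contest, so Singh is the Condorcet winner.

Singh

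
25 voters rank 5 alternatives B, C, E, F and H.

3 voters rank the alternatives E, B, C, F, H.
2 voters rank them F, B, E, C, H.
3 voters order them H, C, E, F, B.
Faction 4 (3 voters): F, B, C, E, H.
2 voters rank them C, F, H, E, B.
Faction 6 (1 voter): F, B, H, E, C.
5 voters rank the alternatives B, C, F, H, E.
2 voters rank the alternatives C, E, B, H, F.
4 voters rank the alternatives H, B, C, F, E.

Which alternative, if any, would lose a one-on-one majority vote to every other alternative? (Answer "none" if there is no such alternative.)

Pairwise majorities:
B vs C: B preferred on 3+2+3+1+5+4 = 18 ballots; B wins 18–7.
B vs E: B preferred on 2+3+1+5+4 = 15 ballots; B wins 15–10.
B vs F: B preferred on 3+5+2+4 = 14 ballots; B wins 14–11.
B vs H: 3+2+3+1+5+2 = 16 for B, 9 for H — B by 16–9.
C vs E: 19 to 6, C.
C vs F: C wins 19–6.
C vs H: C wins 17–8.
E vs F: 3+3+2 = 8 for E, 17 for F — F by 17–8.
E vs H: 10 to 15, H.
F vs H: F, 16–9.
Only E has no wins; E is the Condorcet loser.

E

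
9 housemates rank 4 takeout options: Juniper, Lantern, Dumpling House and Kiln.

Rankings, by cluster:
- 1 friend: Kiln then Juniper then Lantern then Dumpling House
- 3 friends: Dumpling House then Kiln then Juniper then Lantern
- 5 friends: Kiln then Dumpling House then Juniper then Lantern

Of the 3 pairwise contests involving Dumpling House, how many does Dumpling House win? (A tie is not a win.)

Dumpling House against each rival (9 friends):
Dumpling House vs Juniper: 3+5 = 8 for Dumpling House, 1 for Juniper — Dumpling House by 8–1.
Dumpling House vs Lantern: 3+5 = 8 for Dumpling House, 1 for Lantern — Dumpling House by 8–1.
Dumpling House vs Kiln: Kiln, 6–3.
Dumpling House beats Juniper, Lantern; loses to Kiln — 2 pairwise wins.

2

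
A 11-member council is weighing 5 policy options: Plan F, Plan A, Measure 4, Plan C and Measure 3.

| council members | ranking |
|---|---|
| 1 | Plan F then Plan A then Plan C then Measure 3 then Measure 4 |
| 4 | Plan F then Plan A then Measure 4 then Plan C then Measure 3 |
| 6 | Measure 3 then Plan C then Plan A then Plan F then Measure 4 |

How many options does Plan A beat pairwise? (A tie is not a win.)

2

Plan A against each rival (11 council members):
Plan A vs Plan F: Plan A, 6–5.
Plan A vs Measure 4: Plan A is ranked higher on 1+4+6 = 11 ballots, Measure 4 on 0. Plan A wins 11–0.
Plan A–Plan C: Plan C 6–5.
Plan A vs Measure 3: 5 to 6, Measure 3.
Plan A beats Plan F, Measure 4; loses to Plan C, Measure 3 — 2 pairwise wins.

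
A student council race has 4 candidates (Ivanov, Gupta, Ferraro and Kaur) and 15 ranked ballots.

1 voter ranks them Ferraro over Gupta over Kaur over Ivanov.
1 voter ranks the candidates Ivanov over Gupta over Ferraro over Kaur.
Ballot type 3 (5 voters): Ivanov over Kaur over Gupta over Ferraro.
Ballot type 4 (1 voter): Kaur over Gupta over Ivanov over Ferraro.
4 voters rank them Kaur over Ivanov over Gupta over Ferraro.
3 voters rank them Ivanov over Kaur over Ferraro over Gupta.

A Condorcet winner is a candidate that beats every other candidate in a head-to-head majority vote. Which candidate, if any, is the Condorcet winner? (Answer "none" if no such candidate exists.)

Pairwise majorities:
Ivanov vs Gupta: Ivanov preferred on 1+5+4+3 = 13 ballots; Ivanov wins 13–2.
Ivanov vs Ferraro: 1+5+1+4+3 = 14 for Ivanov, 1 for Ferraro — Ivanov by 14–1.
Ivanov vs Kaur: 9 to 6, Ivanov.
Gupta vs Ferraro: Gupta preferred on 1+5+1+4 = 11 ballots; Gupta wins 11–4.
Gupta vs Kaur: 1+1 = 2 for Gupta, 13 for Kaur — Kaur by 13–2.
Ferraro vs Kaur: 2 to 13, Kaur.
Ivanov beats each of Gupta, Ferraro, Kaur — Ivanov is the Condorcet winner.

Ivanov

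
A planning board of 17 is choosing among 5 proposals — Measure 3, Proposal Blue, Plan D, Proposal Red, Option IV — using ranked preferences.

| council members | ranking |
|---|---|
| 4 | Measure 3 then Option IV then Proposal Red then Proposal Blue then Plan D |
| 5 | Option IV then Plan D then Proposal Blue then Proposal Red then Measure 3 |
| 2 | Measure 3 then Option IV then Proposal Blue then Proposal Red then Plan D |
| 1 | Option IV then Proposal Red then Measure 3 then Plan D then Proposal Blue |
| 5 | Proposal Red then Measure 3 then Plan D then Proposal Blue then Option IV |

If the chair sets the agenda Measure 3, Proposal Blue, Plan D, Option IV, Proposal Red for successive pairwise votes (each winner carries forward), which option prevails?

Round 1: Measure 3 vs Proposal Blue — 12–5, Measure 3 advances.
Round 2: Measure 3 vs Plan D — 12–5, Measure 3 advances.
Round 3: Measure 3 vs Option IV — 11–6, Measure 3 advances.
Round 4: Measure 3 vs Proposal Red — 6–11, Proposal Red advances.
The agenda winner is Proposal Red.

Proposal Red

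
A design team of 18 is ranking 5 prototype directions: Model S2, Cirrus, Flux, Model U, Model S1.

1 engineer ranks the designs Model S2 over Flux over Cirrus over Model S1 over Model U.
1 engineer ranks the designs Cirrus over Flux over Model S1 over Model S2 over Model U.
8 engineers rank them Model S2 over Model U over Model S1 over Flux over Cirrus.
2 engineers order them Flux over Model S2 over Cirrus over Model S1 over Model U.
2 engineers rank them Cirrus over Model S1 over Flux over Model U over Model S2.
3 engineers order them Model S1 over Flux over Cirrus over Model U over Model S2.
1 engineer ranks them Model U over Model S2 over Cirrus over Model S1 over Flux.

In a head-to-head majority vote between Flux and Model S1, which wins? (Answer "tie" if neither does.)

Model S1

Ballots ranking Flux above Model S1: 1 + 1 + 2 = 4.
Ballots ranking Model S1 above Flux: 18 − 4 = 14.
Model S1 wins the head-to-head 14–4.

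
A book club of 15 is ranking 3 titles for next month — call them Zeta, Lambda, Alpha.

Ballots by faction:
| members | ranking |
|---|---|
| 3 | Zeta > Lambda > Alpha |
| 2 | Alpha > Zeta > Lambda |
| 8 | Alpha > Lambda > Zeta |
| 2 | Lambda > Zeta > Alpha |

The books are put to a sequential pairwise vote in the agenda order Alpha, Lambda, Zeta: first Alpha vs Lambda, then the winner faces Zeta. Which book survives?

Alpha

Round 1: Alpha vs Lambda — 10–5, Alpha advances.
Round 2: Alpha vs Zeta — 10–5, Alpha advances.
The agenda winner is Alpha.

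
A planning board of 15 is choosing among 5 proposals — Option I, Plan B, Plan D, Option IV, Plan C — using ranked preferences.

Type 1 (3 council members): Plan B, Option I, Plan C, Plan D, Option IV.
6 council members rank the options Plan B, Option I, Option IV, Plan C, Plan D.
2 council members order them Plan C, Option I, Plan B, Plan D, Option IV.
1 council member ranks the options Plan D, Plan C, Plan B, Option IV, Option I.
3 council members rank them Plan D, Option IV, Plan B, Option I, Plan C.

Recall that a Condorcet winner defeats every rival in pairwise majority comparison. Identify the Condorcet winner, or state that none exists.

Plan B

Pairwise majorities:
Option I vs Plan B: Option I is ranked higher on 2 ballots, Plan B on 13. Plan B wins 13–2.
Option I vs Plan D: 3+6+2 = 11 for Option I, 4 for Plan D — Option I by 11–4.
Option I vs Option IV: Option I preferred on 3+6+2 = 11 ballots; Option I wins 11–4.
Option I vs Plan C: Option I is ranked higher on 3+6+3 = 12 ballots, Plan C on 3. Option I wins 12–3.
Plan B–Plan D: Plan B 11–4.
Plan B vs Option IV: Plan B is ranked higher on 3+6+2+1 = 12 ballots, Option IV on 3. Plan B wins 12–3.
Plan B vs Plan C: 3+6+3 = 12 for Plan B, 3 for Plan C — Plan B by 12–3.
Plan D vs Option IV: 3+2+1+3 = 9 for Plan D, 6 for Option IV — Plan D by 9–6.
Plan D vs Plan C: Plan D is ranked higher on 1+3 = 4 ballots, Plan C on 11. Plan C wins 11–4.
Option IV vs Plan C: 9 to 6, Option IV.
Plan B wins every pairwise contest, so Plan B is the Condorcet winner.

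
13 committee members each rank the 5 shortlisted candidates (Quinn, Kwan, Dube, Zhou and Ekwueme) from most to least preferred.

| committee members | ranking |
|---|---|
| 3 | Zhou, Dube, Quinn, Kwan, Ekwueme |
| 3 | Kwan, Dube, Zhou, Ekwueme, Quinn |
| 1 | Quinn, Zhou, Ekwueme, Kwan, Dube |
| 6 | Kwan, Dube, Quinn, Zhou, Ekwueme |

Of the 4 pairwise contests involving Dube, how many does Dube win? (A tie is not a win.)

Dube against each rival (13 committee members):
Dube vs Quinn: Dube wins 12–1.
Dube vs Kwan: Kwan wins 10–3.
Dube vs Zhou: Dube preferred on 3+6 = 9 ballots; Dube wins 9–4.
Dube vs Ekwueme: Dube, 12–1.
Dube beats Quinn, Zhou, Ekwueme; loses to Kwan — 3 pairwise wins.

3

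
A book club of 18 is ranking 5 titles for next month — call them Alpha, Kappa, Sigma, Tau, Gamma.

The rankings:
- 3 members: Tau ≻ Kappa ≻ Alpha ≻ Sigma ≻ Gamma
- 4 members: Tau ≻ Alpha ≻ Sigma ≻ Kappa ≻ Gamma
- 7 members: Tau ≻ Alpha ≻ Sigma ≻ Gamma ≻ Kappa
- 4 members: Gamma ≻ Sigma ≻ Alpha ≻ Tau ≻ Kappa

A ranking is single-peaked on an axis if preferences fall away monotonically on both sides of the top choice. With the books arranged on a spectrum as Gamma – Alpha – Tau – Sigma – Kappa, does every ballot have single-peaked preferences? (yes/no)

Axis positions: Gamma=1, Alpha=2, Tau=3, Sigma=4, Kappa=5.
Ballot type 1: ranking walks positions 3-5-2-4-1; Kappa is ranked above Sigma even though Sigma lies between Kappa and the peak Tau on the axis — preferences dip and rise again. Not single-peaked.
Ballot type 2 (peak Tau at position 3): ranking walks positions 3-2-4-5-1, expanding outward from the peak — single-peaked.
Ballot type 3 (peak Tau at position 3): ranking walks positions 3-2-4-1-5, expanding outward from the peak — single-peaked.
Ballot type 4: ranking walks positions 1-4-2-3-5; Sigma is ranked above Alpha even though Alpha lies between Sigma and the peak Gamma on the axis — preferences dip and rise again. Not single-peaked.
Ballot type 1 violates single-peakedness, so the profile is not single-peaked on this axis.

no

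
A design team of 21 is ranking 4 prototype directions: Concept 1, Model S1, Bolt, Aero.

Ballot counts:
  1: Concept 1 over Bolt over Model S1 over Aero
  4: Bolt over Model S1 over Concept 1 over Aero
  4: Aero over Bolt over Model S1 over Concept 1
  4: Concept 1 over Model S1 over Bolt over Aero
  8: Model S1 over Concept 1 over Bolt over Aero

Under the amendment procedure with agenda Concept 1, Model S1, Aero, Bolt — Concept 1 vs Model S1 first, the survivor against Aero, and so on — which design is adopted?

Model S1

Round 1: Concept 1 vs Model S1 — 5–16, Model S1 advances.
Round 2: Model S1 vs Aero — 17–4, Model S1 advances.
Round 3: Model S1 vs Bolt — 12–9, Model S1 advances.
Model S1 survives the agenda.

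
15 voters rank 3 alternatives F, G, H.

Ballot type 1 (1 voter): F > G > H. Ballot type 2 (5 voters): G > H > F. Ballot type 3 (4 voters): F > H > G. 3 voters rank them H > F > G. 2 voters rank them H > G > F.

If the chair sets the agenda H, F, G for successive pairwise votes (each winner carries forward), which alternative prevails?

Round 1: H vs F — 10–5, H advances.
Round 2: H vs G — 9–6, H advances.
The agenda winner is H.

H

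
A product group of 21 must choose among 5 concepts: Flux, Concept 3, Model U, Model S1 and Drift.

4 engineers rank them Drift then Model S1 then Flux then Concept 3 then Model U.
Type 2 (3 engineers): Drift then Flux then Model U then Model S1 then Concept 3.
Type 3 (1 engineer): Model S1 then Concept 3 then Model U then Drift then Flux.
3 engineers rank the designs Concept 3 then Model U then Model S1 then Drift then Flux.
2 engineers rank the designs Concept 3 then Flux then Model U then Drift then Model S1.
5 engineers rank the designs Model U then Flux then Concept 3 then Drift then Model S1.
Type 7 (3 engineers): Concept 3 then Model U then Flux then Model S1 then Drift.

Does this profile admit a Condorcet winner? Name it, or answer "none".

none

Check each pair by majority over 21 ballots:
Flux vs Concept 3: Flux, 12–9.
Flux vs Model U: Model U wins 12–9.
Flux vs Model S1: Flux, 13–8.
Flux vs Drift: Drift wins 11–10.
Concept 3 vs Model U: Concept 3 wins 13–8.
Concept 3 vs Model S1: Concept 3, 13–8.
Concept 3 vs Drift: Concept 3, 14–7.
Model U–Model S1: Model U 16–5.
Model U vs Drift: Model U, 14–7.
Model S1–Drift: Drift 14–7.
Every design loses at least once (Flux loses to Model U; Concept 3 loses to Flux; Model U loses to Concept 3; Model S1 loses to Flux; Drift loses to Concept 3). The majority relation contains the cycle Flux → Concept 3 → Model U → Flux, so there is no Condorcet winner.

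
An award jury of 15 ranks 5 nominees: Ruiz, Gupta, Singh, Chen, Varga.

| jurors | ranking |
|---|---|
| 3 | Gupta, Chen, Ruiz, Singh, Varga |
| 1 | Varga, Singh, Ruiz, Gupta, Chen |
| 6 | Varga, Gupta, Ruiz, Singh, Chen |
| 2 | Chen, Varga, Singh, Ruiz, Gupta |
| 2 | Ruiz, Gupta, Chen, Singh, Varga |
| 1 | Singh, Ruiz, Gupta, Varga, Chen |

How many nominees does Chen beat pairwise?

0

Chen against each rival (15 jurors):
Chen vs Ruiz: Chen is ranked higher on 3+2 = 5 ballots, Ruiz on 10. Ruiz wins 10–5.
Chen vs Gupta: Gupta, 13–2.
Chen vs Singh: 3+2+2 = 7 for Chen, 8 for Singh — Singh by 8–7.
Chen vs Varga: 7 to 8, Varga.
Chen beats no one; loses to Ruiz, Gupta, Singh, Varga — 0 pairwise wins.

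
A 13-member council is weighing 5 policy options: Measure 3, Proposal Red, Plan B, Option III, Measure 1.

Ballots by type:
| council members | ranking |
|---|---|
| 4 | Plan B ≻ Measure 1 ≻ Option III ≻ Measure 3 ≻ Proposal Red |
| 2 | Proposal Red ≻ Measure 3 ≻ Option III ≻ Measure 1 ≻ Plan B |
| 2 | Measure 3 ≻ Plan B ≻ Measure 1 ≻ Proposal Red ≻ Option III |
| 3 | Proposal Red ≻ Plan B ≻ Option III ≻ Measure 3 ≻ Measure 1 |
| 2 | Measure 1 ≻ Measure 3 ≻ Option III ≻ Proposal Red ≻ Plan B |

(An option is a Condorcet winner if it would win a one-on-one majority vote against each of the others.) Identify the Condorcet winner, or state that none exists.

none

Check each pair by majority over 13 ballots:
Measure 3 vs Proposal Red: 8 to 5, Measure 3.
Measure 3 vs Plan B: Plan B, 7–6.
Measure 3–Option III: Option III 7–6.
Measure 3 vs Measure 1: Measure 3, 7–6.
Proposal Red vs Plan B: Proposal Red, 7–6.
Proposal Red vs Option III: Proposal Red wins 7–6.
Proposal Red vs Measure 1: Measure 1 wins 8–5.
Plan B–Option III: Plan B 9–4.
Plan B vs Measure 1: 9 to 4, Plan B.
Option III vs Measure 1: 5 to 8, Measure 1.
Every option loses at least once (Measure 3 loses to Plan B; Proposal Red loses to Measure 3; Plan B loses to Proposal Red; Option III loses to Proposal Red; Measure 1 loses to Measure 3). The majority relation contains the cycle Measure 3 → Proposal Red → Plan B → Measure 3, so there is no Condorcet winner.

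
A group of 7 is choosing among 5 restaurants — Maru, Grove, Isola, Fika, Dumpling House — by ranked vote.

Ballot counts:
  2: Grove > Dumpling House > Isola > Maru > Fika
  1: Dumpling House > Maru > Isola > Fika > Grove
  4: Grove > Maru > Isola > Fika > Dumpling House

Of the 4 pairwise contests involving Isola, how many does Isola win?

2

Isola against each rival (7 friends):
Isola–Maru: Maru 5–2.
Isola vs Grove: 1 to 6, Grove.
Isola vs Fika: 7 to 0, Isola.
Isola vs Dumpling House: 4 for Isola, 3 for Dumpling House — Isola by 4–3.
Isola beats Fika, Dumpling House; loses to Maru, Grove — 2 pairwise wins.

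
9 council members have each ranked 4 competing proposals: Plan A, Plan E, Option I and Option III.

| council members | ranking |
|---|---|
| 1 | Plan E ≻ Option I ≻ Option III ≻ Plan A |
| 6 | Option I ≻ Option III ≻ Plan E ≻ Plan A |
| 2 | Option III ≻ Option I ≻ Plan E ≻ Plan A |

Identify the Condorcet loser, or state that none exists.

Pairwise majorities:
Plan A vs Plan E: 0 for Plan A, 9 for Plan E — Plan E by 9–0.
Plan A vs Option I: Plan A preferred on 0 ballots; Option I wins 9–0.
Plan A vs Option III: Plan A is ranked higher on 0 ballots, Option III on 9. Option III wins 9–0.
Plan E–Option I: Option I 8–1.
Plan E vs Option III: 1 to 8, Option III.
Option I vs Option III: Option I is ranked higher on 1+6 = 7 ballots, Option III on 2. Option I wins 7–2.
Plan A loses to every other option — it is the Condorcet loser.

Plan A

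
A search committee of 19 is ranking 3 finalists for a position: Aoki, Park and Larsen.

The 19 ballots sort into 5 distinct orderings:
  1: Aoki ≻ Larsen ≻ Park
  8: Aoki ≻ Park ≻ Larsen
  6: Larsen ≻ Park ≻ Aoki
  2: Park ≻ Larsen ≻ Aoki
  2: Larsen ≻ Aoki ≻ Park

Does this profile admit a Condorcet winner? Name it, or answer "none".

none

Head-to-head results (19 committee members):
Aoki vs Park: Aoki is ranked higher on 1+8+2 = 11 ballots, Park on 8. Aoki wins 11–8.
Aoki vs Larsen: 9 to 10, Larsen.
Park vs Larsen: 10 to 9, Park.
Every candidate loses at least once (Aoki loses to Larsen; Park loses to Aoki; Larsen loses to Park). The majority relation contains the cycle Aoki → Park → Larsen → Aoki, so there is no Condorcet winner.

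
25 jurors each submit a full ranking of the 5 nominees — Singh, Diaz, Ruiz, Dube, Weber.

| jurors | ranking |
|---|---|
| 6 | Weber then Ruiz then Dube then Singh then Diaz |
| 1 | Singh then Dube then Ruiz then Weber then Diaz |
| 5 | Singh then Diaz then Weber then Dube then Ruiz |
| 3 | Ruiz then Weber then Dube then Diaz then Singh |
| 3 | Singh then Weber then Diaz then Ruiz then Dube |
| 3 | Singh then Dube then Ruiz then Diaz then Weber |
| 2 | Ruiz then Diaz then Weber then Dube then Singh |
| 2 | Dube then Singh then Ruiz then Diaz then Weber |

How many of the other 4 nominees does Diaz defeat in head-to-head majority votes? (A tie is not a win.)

Diaz against each rival (25 jurors):
Diaz vs Singh: Singh, 20–5.
Diaz vs Ruiz: Ruiz, 17–8.
Diaz vs Dube: Diaz is ranked higher on 5+3+2 = 10 ballots, Dube on 15. Dube wins 15–10.
Diaz vs Weber: Weber wins 13–12.
Diaz beats no one; loses to Singh, Ruiz, Dube, Weber — 0 pairwise wins.

0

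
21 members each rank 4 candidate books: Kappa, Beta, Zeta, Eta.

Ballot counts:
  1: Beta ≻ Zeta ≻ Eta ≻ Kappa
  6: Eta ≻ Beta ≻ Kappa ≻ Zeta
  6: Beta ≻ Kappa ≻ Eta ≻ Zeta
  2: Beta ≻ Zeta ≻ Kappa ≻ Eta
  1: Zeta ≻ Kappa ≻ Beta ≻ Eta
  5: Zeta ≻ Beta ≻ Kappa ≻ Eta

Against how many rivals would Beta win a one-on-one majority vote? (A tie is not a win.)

3

Beta against each rival (21 members):
Beta vs Kappa: 1+6+6+2+5 = 20 for Beta, 1 for Kappa — Beta by 20–1.
Beta vs Zeta: Beta, 15–6.
Beta vs Eta: Beta wins 15–6.
Beta beats Kappa, Zeta, Eta — 3 pairwise wins.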